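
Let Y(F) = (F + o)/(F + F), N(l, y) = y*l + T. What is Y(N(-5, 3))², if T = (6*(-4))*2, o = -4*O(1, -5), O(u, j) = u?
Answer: 4489/15876 ≈ 0.28275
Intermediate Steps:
o = -4 (o = -4*1 = -4)
T = -48 (T = -24*2 = -48)
N(l, y) = -48 + l*y (N(l, y) = y*l - 48 = l*y - 48 = -48 + l*y)
Y(F) = (-4 + F)/(2*F) (Y(F) = (F - 4)/(F + F) = (-4 + F)/((2*F)) = (-4 + F)*(1/(2*F)) = (-4 + F)/(2*F))
Y(N(-5, 3))² = ((-4 + (-48 - 5*3))/(2*(-48 - 5*3)))² = ((-4 + (-48 - 15))/(2*(-48 - 15)))² = ((½)*(-4 - 63)/(-63))² = ((½)*(-1/63)*(-67))² = (67/126)² = 4489/15876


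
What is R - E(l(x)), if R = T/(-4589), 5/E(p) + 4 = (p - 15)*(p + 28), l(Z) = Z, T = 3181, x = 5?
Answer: -1039509/1532726 ≈ -0.67821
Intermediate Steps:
E(p) = 5/(-4 + (-15 + p)*(28 + p)) (E(p) = 5/(-4 + (p - 15)*(p + 28)) = 5/(-4 + (-15 + p)*(28 + p)))
R = -3181/4589 (R = 3181/(-4589) = 3181*(-1/4589) = -3181/4589 ≈ -0.69318)
R - E(l(x)) = -3181/4589 - 5/(-424 + 5² + 13*5) = -3181/4589 - 5/(-424 + 25 + 65) = -3181/4589 - 5/(-334) = -3181/4589 - 5*(-1)/334 = -3181/4589 - 1*(-5/334) = -3181/4589 + 5/334 = -1039509/1532726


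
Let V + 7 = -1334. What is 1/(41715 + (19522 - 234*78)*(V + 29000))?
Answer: 1/35168645 ≈ 2.8434e-8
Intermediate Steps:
V = -1341 (V = -7 - 1334 = -1341)
1/(41715 + (19522 - 234*78)*(V + 29000)) = 1/(41715 + (19522 - 234*78)*(-1341 + 29000)) = 1/(41715 + (19522 - 18252)*27659) = 1/(41715 + 1270*27659) = 1/(41715 + 35126930) = 1/35168645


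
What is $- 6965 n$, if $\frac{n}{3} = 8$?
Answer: $-167160$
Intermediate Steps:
$n = 24$ ($n = 3 \cdot 8 = 24$)
$- 6965 n = \left(-6965\right) 24 = -167160$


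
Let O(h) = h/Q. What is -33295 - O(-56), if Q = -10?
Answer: -166503/5 ≈ -33301.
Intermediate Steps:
O(h) = -h/10 (O(h) = h/(-10) = h*(-1/10) = -h/10)
-33295 - O(-56) = -33295 - (-1)*(-56)/10 = -33295 - 1*28/5 = -33295 - 28/5 = -166503/5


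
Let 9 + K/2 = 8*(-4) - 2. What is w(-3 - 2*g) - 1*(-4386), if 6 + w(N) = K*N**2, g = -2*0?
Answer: 3606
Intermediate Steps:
g = 0
K = -86 (K = -18 + 2*(8*(-4) - 2) = -18 + 2*(-32 - 2) = -18 + 2*(-34) = -18 - 68 = -86)
w(N) = -6 - 86*N**2
w(-3 - 2*g) - 1*(-4386) = (-6 - 86*(-3 - 2*0)**2) - 1*(-4386) = (-6 - 86*(-3 + 0)**2) + 4386 = (-6 - 86*(-3)**2) + 4386 = (-6 - 86*9) + 4386 = (-6 - 774) + 4386 = -780 + 4386 = 3606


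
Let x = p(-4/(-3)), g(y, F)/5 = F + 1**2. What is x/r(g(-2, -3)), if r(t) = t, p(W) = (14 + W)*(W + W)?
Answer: -184/45 ≈ -4.0889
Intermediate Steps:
g(y, F) = 5 + 5*F (g(y, F) = 5*(F + 1**2) = 5*(F + 1) = 5*(1 + F) = 5 + 5*F)
p(W) = 2*W*(14 + W) (p(W) = (14 + W)*(2*W) = 2*W*(14 + W))
x = 368/9 (x = 2*(-4/(-3))*(14 - 4/(-3)) = 2*(-4*(-1/3))*(14 - 4*(-1/3)) = 2*(4/3)*(14 + 4/3) = 2*(4/3)*(46/3) = 368/9 ≈ 40.889)
x/r(g(-2, -3)) = 368/(9*(5 + 5*(-3))) = 368/(9*(5 - 15)) = (368/9)/(-10) = (368/9)*(-1/10) = -184/45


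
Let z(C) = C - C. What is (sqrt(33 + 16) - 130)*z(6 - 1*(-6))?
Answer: 0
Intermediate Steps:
z(C) = 0
(sqrt(33 + 16) - 130)*z(6 - 1*(-6)) = (sqrt(33 + 16) - 130)*0 = (sqrt(49) - 130)*0 = (7 - 130)*0 = -123*0 = 0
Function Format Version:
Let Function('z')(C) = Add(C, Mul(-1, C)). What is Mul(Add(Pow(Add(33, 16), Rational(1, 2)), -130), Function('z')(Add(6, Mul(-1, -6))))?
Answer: 0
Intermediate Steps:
Function('z')(C) = 0
Mul(Add(Pow(Add(33, 16), Rational(1, 2)), -130), Function('z')(Add(6, Mul(-1, -6)))) = Mul(Add(Pow(Add(33, 16), Rational(1, 2)), -130), 0) = Mul(Add(Pow(49, Rational(1, 2)), -130), 0) = Mul(Add(7, -130), 0) = Mul(-123, 0) = 0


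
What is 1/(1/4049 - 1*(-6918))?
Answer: 4049/28010983 ≈ 0.00014455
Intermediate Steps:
1/(1/4049 - 1*(-6918)) = 1/(1/4049 + 6918) = 1/(28010983/4049) = 4049/28010983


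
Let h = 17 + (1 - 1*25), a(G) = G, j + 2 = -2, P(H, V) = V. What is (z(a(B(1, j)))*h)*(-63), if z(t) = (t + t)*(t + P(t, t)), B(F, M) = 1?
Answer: 1764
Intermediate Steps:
j = -4 (j = -2 - 2 = -4)
z(t) = 4*t**2 (z(t) = (t + t)*(t + t) = (2*t)*(2*t) = 4*t**2)
h = -7 (h = 17 + (1 - 25) = 17 - 24 = -7)
(z(a(B(1, j)))*h)*(-63) = ((4*1**2)*(-7))*(-63) = ((4*1)*(-7))*(-63) = (4*(-7))*(-63) = -28*(-63) = 1764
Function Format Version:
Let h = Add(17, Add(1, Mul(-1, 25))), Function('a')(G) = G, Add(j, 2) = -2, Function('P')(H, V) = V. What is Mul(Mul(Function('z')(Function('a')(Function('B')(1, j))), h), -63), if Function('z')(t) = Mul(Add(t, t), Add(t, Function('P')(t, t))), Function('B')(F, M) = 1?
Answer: 1764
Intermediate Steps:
j = -4 (j = Add(-2, -2) = -4)
Function('z')(t) = Mul(4, Pow(t, 2)) (Function('z')(t) = Mul(Add(t, t), Add(t, t)) = Mul(Mul(2, t), Mul(2, t)) = Mul(4, Pow(t, 2)))
h = -7 (h = Add(17, Add(1, -25)) = Add(17, -24) = -7)
Mul(Mul(Function('z')(Function('a')(Function('B')(1, j))), h), -63) = Mul(Mul(Mul(4, Pow(1, 2)), -7), -63) = Mul(Mul(Mul(4, 1), -7), -63) = Mul(Mul(4, -7), -63) = Mul(-28, -63) = 1764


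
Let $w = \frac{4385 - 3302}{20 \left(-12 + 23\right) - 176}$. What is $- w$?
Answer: $- \frac{1083}{44} \approx -24.614$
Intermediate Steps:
$w = \frac{1083}{44}$ ($w = \frac{1083}{20 \cdot 11 - 176} = \frac{1083}{220 - 176} = \frac{1083}{44} \approx 24.614$)
$- w = \left(-1\right) \frac{1083}{44} = - \frac{1083}{44}$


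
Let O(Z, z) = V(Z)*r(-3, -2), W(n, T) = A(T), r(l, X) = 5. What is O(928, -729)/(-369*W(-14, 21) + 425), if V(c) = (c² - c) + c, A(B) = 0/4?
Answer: 861184/85 ≈ 10132.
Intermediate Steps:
A(B) = 0 (A(B) = 0*(¼) = 0)
W(n, T) = 0
V(c) = c²
O(Z, z) = 5*Z² (O(Z, z) = Z²*5 = 5*Z²)
O(928, -729)/(-369*W(-14, 21) + 425) = (5*928²)/(-369*0 + 425) = (5*861184)/(0 + 425) = 4305920/425 = 4305920*(1/425) = 861184/85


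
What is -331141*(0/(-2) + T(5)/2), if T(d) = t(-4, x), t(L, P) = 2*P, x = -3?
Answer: 993423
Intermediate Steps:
T(d) = -6 (T(d) = 2*(-3) = -6)
-331141*(0/(-2) + T(5)/2) = -331141*(0/(-2) - 6/2) = -331141*(0*(-1/2) - 6*1/2) = -331141*(0 - 3) = -331141*(-3) = 993423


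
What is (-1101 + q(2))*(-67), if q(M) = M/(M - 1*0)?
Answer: 73700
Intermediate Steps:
q(M) = 1 (q(M) = M/(M + 0) = M/M = 1)
(-1101 + q(2))*(-67) = (-1101 + 1)*(-67) = -1100*(-67) = 73700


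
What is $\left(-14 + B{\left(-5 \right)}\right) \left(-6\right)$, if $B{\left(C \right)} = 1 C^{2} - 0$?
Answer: $-66$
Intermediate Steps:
$B{\left(C \right)} = C^{2}$ ($B{\left(C \right)} = C^{2} + 0 = C^{2}$)
$\left(-14 + B{\left(-5 \right)}\right) \left(-6\right) = \left(-14 + \left(-5\right)^{2}\right) \left(-6\right) = \left(-14 + 25\right) \left(-6\right) = 11 \left(-6\right) = -66$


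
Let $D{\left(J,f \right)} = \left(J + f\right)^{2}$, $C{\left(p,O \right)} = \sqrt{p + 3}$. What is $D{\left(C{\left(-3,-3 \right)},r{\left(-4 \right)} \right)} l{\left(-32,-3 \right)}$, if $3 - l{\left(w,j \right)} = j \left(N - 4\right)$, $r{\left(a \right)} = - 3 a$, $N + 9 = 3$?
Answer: $-3888$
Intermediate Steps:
$N = -6$ ($N = -9 + 3 = -6$)
$l{\left(w,j \right)} = 3 + 10 j$ ($l{\left(w,j \right)} = 3 - j \left(-6 - 4\right) = 3 - j \left(-10\right) = 3 - - 10 j = 3 + 10 j$)
$C{\left(p,O \right)} = \sqrt{3 + p}$
$D{\left(C{\left(-3,-3 \right)},r{\left(-4 \right)} \right)} l{\left(-32,-3 \right)} = \left(\sqrt{3 - 3} - -12\right)^{2} \left(3 + 10 \left(-3\right)\right) = \left(\sqrt{0} + 12\right)^{2} \left(3 - 30\right) = \left(0 + 12\right)^{2} \left(-27\right) = 12^{2} \left(-27\right) = 144 \left(-27\right) = -3888$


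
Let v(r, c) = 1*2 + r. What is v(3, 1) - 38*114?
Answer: -4327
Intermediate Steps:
v(r, c) = 2 + r
v(3, 1) - 38*114 = (2 + 3) - 38*114 = 5 - 4332 = -4327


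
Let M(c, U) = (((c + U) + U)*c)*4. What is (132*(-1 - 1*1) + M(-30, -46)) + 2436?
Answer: 16812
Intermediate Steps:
M(c, U) = 4*c*(c + 2*U) (M(c, U) = (((U + c) + U)*c)*4 = ((c + 2*U)*c)*4 = (c*(c + 2*U))*4 = 4*c*(c + 2*U))
(132*(-1 - 1*1) + M(-30, -46)) + 2436 = (132*(-1 - 1*1) + 4*(-30)*(-30 + 2*(-46))) + 2436 = (132*(-1 - 1) + 4*(-30)*(-30 - 92)) + 2436 = (132*(-2) + 4*(-30)*(-122)) + 2436 = (-264 + 14640) + 2436 = 14376 + 2436 = 16812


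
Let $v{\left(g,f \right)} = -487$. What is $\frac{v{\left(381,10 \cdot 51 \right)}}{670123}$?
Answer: $- \frac{487}{670123} \approx -0.00072673$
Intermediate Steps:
$\frac{v{\left(381,10 \cdot 51 \right)}}{670123} = - \frac{487}{670123}$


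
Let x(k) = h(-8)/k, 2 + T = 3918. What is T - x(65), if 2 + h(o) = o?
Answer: 50910/13 ≈ 3916.2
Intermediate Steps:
h(o) = -2 + o
T = 3916 (T = -2 + 3918 = 3916)
x(k) = -10/k (x(k) = (-2 - 8)/k = -10/k)
T - x(65) = 3916 - (-10)/65 = 3916 - 1*(-2/13) = 3916 + 2/13 = 50910/13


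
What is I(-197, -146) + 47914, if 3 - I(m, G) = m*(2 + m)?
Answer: 9502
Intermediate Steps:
I(m, G) = 3 - m*(2 + m)
I(-197, -146) + 47914 = (3 - 1*(-197)² - 2*(-197)) + 47914 = (3 - 1*38809 + 394) + 47914 = (3 - 38809 + 394) + 47914 = -38412 + 47914 = 9502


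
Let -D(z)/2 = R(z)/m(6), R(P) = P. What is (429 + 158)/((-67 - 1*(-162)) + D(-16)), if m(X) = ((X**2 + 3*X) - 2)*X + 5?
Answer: 186079/30147 ≈ 6.1724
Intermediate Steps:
m(X) = 5 + X*(-2 + X**2 + 3*X) (m(X) = (-2 + X**2 + 3*X)*X + 5 = X*(-2 + X**2 + 3*X) + 5 = 5 + X*(-2 + X**2 + 3*X))
D(z) = -2*z/317 (D(z) = -2*z/(5 + 6**3 - 2*6 + 3*6**2) = -2*z/(5 + 216 - 12 + 3*36) = -2*z/(5 + 216 - 12 + 108) = -2*z/317)
(429 + 158)/((-67 - 1*(-162)) + D(-16)) = (429 + 158)/((-67 - 1*(-162)) - 2/317*(-16)) = 587/((-67 + 162) + 32/317) = 587/(95 + 32/317) = 587/(30147/317) = 587*(317/30147) = 186079/30147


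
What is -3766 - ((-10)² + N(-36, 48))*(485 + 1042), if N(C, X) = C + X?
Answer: -174790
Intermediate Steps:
-3766 - ((-10)² + N(-36, 48))*(485 + 1042) = -3766 - ((-10)² + (-36 + 48))*(485 + 1042) = -3766 - (100 + 12)*1527 = -3766 - 112*1527 = -3766 - 1*171024 = -3766 - 171024 = -174790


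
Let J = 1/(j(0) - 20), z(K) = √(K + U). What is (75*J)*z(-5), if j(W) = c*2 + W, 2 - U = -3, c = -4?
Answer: 0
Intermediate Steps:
U = 5 (U = 2 - 1*(-3) = 2 + 3 = 5)
j(W) = -8 + W (j(W) = -4*2 + W = -8 + W)
z(K) = √(5 + K) (z(K) = √(K + 5) = √(5 + K))
J = -1/28 (J = 1/((-8 + 0) - 20) = 1/(-8 - 20) = 1/(-28) = -1/28 ≈ -0.035714)
(75*J)*z(-5) = (75*(-1/28))*√(5 - 5) = -75*√0/28 = -75/28*0 = 0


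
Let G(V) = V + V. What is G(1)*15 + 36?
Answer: 66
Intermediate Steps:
G(V) = 2*V
G(1)*15 + 36 = (2*1)*15 + 36 = 2*15 + 36 = 30 + 36 = 66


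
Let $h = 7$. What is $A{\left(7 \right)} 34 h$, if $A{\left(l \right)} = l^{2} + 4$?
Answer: $12614$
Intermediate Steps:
$A{\left(l \right)} = 4 + l^{2}$
$A{\left(7 \right)} 34 h = \left(4 + 7^{2}\right) 34 \cdot 7 = \left(4 + 49\right) 34 \cdot 7 = 53 \cdot 34 \cdot 7 = 1802 \cdot 7 = 12614$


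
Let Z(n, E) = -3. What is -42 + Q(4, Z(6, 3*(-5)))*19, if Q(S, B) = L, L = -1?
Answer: -61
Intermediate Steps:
Q(S, B) = -1
-42 + Q(4, Z(6, 3*(-5)))*19 = -42 - 1*19 = -42 - 19 = -61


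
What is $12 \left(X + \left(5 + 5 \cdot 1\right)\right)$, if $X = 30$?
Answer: $480$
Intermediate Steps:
$12 \left(X + \left(5 + 5 \cdot 1\right)\right) = 12 \left(30 + \left(5 + 5 \cdot 1\right)\right) = 12 \left(30 + \left(5 + 5\right)\right) = 12 \left(30 + 10\right) = 12 \cdot 40 = 480$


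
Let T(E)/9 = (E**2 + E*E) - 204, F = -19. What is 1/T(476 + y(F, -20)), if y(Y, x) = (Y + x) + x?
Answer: 1/3128166 ≈ 3.1968e-7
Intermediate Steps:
y(Y, x) = Y + 2*x
T(E) = -1836 + 18*E**2 (T(E) = 9*((E**2 + E*E) - 204) = 9*((E**2 + E**2) - 204) = 9*(2*E**2 - 204) = 9*(-204 + 2*E**2) = -1836 + 18*E**2)
1/T(476 + y(F, -20)) = 1/(-1836 + 18*(476 + (-19 + 2*(-20)))**2) = 1/(-1836 + 18*(476 + (-19 - 40))**2) = 1/(-1836 + 18*(476 - 59)**2) = 1/(-1836 + 18*417**2) = 1/(-1836 + 18*173889) = 1/(-1836 + 3130002) = 1/3128166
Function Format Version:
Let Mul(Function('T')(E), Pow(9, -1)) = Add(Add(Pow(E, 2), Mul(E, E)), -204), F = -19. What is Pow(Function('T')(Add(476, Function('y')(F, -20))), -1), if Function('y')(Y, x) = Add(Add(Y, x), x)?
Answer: Rational(1, 3128166) ≈ 3.1968e-7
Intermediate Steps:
Function('y')(Y, x) = Add(Y, Mul(2, x))
Function('T')(E) = Add(-1836, Mul(18, Pow(E, 2))) (Function('T')(E) = Mul(9, Add(Add(Pow(E, 2), Mul(E, E)), -204)) = Mul(9, Add(Add(Pow(E, 2), Pow(E, 2)), -204)) = Mul(9, Add(Mul(2, Pow(E, 2)), -204)) = Mul(9, Add(-204, Mul(2, Pow(E, 2)))) = Add(-1836, Mul(18, Pow(E, 2))))
Pow(Function('T')(Add(476, Function('y')(F, -20))), -1) = Pow(Add(-1836, Mul(18, Pow(Add(476, Add(-19, Mul(2, -20))), 2))), -1) = Pow(Add(-1836, Mul(18, Pow(Add(476, Add(-19, -40)), 2))), -1) = Pow(Add(-1836, Mul(18, Pow(Add(476, -59), 2))), -1) = Pow(Add(-1836, Mul(18, Pow(417, 2))), -1) = Pow(Add(-1836, Mul(18, 173889)), -1) = Pow(Add(-1836, 3130002), -1) = Pow(3128166, -1) = Rational(1, 3128166)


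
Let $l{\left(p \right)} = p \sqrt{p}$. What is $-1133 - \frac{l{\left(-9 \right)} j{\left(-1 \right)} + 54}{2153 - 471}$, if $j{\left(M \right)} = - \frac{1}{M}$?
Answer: $- \frac{952880}{841} + \frac{27 i}{1682} \approx -1133.0 + 0.016052 i$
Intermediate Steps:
$l{\left(p \right)} = p^{\frac{3}{2}}$
$-1133 - \frac{l{\left(-9 \right)} j{\left(-1 \right)} + 54}{2153 - 471} = -1133 - \frac{\left(-9\right)^{\frac{3}{2}} \left(- \frac{1}{-1}\right) + 54}{2153 - 471} = -1133 - \frac{- 27 i \left(\left(-1\right) \left(-1\right)\right) + 54}{1682} = -1133 - \left(- 27 i 1 + 54\right) \frac{1}{1682} = -1133 - \left(- 27 i + 54\right) \frac{1}{1682} = -1133 - \left(54 - 27 i\right) \frac{1}{1682} = -1133 - \left(\frac{27}{841} - \frac{27 i}{1682}\right) = - \frac{952880}{841} + \frac{27 i}{1682}$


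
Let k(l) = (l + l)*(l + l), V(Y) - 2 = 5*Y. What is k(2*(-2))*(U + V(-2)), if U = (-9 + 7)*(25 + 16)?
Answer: -5760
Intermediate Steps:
V(Y) = 2 + 5*Y
U = -82 (U = -2*41 = -82)
k(l) = 4*l**2 (k(l) = (2*l)*(2*l) = 4*l**2)
k(2*(-2))*(U + V(-2)) = (4*(2*(-2))**2)*(-82 + (2 + 5*(-2))) = (4*(-4)**2)*(-82 + (2 - 10)) = (4*16)*(-82 - 8) = 64*(-90) = -5760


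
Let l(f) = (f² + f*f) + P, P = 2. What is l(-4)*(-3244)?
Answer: -110296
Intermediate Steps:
l(f) = 2 + 2*f² (l(f) = (f² + f*f) + 2 = (f² + f²) + 2 = 2*f² + 2 = 2 + 2*f²)
l(-4)*(-3244) = (2 + 2*(-4)²)*(-3244) = (2 + 2*16)*(-3244) = (2 + 32)*(-3244) = 34*(-3244) = -110296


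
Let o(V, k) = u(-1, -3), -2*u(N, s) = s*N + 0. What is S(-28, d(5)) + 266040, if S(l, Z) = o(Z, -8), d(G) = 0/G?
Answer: 532077/2 ≈ 2.6604e+5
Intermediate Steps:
u(N, s) = -N*s/2 (u(N, s) = -(s*N + 0)/2 = -(N*s + 0)/2 = -N*s/2)
o(V, k) = -3/2 (o(V, k) = -½*(-1)*(-3) = -3/2)
d(G) = 0
S(l, Z) = -3/2
S(-28, d(5)) + 266040 = -3/2 + 266040 = 532077/2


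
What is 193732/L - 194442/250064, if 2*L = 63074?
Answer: 1923330977/358466744 ≈ 5.3654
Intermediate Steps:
L = 31537 (L = (½)*63074 = 31537)
193732/L - 194442/250064 = 193732/31537 - 194442/250064 = 193732*(1/31537) - 194442*1/250064 = 17612/2867 - 97221/125032 = 1923330977/358466744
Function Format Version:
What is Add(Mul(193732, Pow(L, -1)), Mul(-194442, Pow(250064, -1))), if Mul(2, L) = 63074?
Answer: Rational(1923330977, 358466744) ≈ 5.3654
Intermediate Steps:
L = 31537 (L = Mul(Rational(1, 2), 63074) = 31537)
Add(Mul(193732, Pow(L, -1)), Mul(-194442, Pow(250064, -1))) = Add(Mul(193732, Pow(31537, -1)), Mul(-194442, Pow(250064, -1))) = Add(Mul(193732, Rational(1, 31537)), Mul(-194442, Rational(1, 250064))) = Add(Rational(17612, 2867), Rational(-97221, 125032)) = Rational(1923330977, 358466744)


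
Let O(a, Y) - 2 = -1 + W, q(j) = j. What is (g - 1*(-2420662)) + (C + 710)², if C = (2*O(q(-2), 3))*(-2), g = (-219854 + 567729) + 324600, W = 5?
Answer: 3563733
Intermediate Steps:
g = 672475 (g = 347875 + 324600 = 672475)
O(a, Y) = 6 (O(a, Y) = 2 + (-1 + 5) = 2 + 4 = 6)
C = -24 (C = (2*6)*(-2) = 12*(-2) = -24)
(g - 1*(-2420662)) + (C + 710)² = (672475 - 1*(-2420662)) + (-24 + 710)² = (672475 + 2420662) + 686² = 3093137 + 470596 = 3563733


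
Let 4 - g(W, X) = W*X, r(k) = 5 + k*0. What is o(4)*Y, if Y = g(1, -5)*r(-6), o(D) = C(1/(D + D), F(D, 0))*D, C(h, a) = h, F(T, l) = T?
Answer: 45/2 ≈ 22.500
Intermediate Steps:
r(k) = 5 (r(k) = 5 + 0 = 5)
g(W, X) = 4 - W*X
o(D) = ½ (o(D) = D/(D + D) = D/((2*D)) = (1/(2*D))*D = ½)
Y = 45 (Y = (4 - 1*1*(-5))*5 = (4 + 5)*5 = 9*5 = 45)
o(4)*Y = (½)*45 = 45/2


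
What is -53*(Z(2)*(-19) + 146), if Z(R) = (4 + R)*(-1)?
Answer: -13780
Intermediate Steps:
Z(R) = -4 - R
-53*(Z(2)*(-19) + 146) = -53*((-4 - 1*2)*(-19) + 146) = -53*((-4 - 2)*(-19) + 146) = -53*(-6*(-19) + 146) = -53*(114 + 146) = -53*260 = -13780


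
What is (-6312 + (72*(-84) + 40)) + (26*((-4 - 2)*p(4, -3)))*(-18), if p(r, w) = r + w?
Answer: -9512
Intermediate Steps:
(-6312 + (72*(-84) + 40)) + (26*((-4 - 2)*p(4, -3)))*(-18) = (-6312 + (72*(-84) + 40)) + (26*((-4 - 2)*(4 - 3)))*(-18) = (-6312 + (-6048 + 40)) + (26*(-6*1))*(-18) = (-6312 - 6008) + (26*(-6))*(-18) = -12320 - 156*(-18) = -12320 + 2808 = -9512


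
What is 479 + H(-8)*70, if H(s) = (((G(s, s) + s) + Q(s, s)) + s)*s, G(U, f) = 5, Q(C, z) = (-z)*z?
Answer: 42479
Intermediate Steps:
Q(C, z) = -z²
H(s) = s*(5 - s² + 2*s) (H(s) = (((5 + s) - s²) + s)*s = ((5 + s - s²) + s)*s = (5 - s² + 2*s)*s = s*(5 - s² + 2*s))
479 + H(-8)*70 = 479 - 8*(5 - 1*(-8)² + 2*(-8))*70 = 479 - 8*(5 - 1*64 - 16)*70 = 479 - 8*(5 - 64 - 16)*70 = 479 - 8*(-75)*70 = 479 + 600*70 = 479 + 42000 = 42479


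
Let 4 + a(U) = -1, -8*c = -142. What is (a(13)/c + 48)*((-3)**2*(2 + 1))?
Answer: 91476/71 ≈ 1288.4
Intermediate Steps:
c = 71/4 (c = -1/8*(-142) = 71/4 ≈ 17.750)
a(U) = -5 (a(U) = -4 - 1 = -5)
(a(13)/c + 48)*((-3)**2*(2 + 1)) = (-5/71/4 + 48)*((-3)**2*(2 + 1)) = (-5*4/71 + 48)*(9*3) = (-20/71 + 48)*27 = (3388/71)*27 = 91476/71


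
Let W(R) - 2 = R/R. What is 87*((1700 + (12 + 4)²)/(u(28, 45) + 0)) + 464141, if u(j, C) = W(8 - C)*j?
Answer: 3263168/7 ≈ 4.6617e+5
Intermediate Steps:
W(R) = 3 (W(R) = 2 + R/R = 2 + 1 = 3)
u(j, C) = 3*j
87*((1700 + (12 + 4)²)/(u(28, 45) + 0)) + 464141 = 87*((1700 + (12 + 4)²)/(3*28 + 0)) + 464141 = 87*((1700 + 16²)/(84 + 0)) + 464141 = 87*((1700 + 256)/84) + 464141 = 87*(1956*(1/84)) + 464141 = 87*(163/7) + 464141 = 14181/7 + 464141 = 3263168/7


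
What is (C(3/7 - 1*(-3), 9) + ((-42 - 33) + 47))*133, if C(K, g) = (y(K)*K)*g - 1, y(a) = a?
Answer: 71497/7 ≈ 10214.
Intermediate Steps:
C(K, g) = -1 + g*K² (C(K, g) = (K*K)*g - 1 = K²*g - 1 = g*K² - 1 = -1 + g*K²)
(C(3/7 - 1*(-3), 9) + ((-42 - 33) + 47))*133 = ((-1 + 9*(3/7 - 1*(-3))²) + ((-42 - 33) + 47))*133 = ((-1 + 9*(3*(⅐) + 3)²) + (-75 + 47))*133 = ((-1 + 9*(3/7 + 3)²) - 28)*133 = ((-1 + 9*(24/7)²) - 28)*133 = ((-1 + 9*(576/49)) - 28)*133 = ((-1 + 5184/49) - 28)*133 = (5135/49 - 28)*133 = (3763/49)*133 = 71497/7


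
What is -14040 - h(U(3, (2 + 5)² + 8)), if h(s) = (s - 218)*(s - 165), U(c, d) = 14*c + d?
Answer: -21894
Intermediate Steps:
U(c, d) = d + 14*c
h(s) = (-218 + s)*(-165 + s)
-14040 - h(U(3, (2 + 5)² + 8)) = -14040 - (35970 + (((2 + 5)² + 8) + 14*3)² - 383*(((2 + 5)² + 8) + 14*3)) = -14040 - (35970 + ((7² + 8) + 42)² - 383*((7² + 8) + 42)) = -14040 - (35970 + ((49 + 8) + 42)² - 383*((49 + 8) + 42)) = -14040 - (35970 + (57 + 42)² - 383*(57 + 42)) = -14040 - (35970 + 99² - 383*99) = -14040 - (35970 + 9801 - 37917) = -14040 - 1*7854 = -14040 - 7854 = -21894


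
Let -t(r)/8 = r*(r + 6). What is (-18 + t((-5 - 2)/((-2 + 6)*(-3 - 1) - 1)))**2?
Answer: 127825636/83521 ≈ 1530.5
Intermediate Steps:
t(r) = -8*r*(6 + r) (t(r) = -8*r*(r + 6) = -8*r*(6 + r))
(-18 + t((-5 - 2)/((-2 + 6)*(-3 - 1) - 1)))**2 = (-18 - 8*(-5 - 2)/((-2 + 6)*(-3 - 1) - 1)*(6 + (-5 - 2)/((-2 + 6)*(-3 - 1) - 1)))**2 = (-18 - 8*(-7/(4*(-4) - 1))*(6 - 7/(4*(-4) - 1)))**2 = (-18 - 8*(-7/(-16 - 1))*(6 - 7/(-16 - 1)))**2 = (-18 - 8*(-7/(-17))*(6 - 7/(-17)))**2 = (-18 - 8*(-7*(-1/17))*(6 - 7*(-1/17)))**2 = (-18 - 8*7/17*(6 + 7/17))**2 = (-18 - 8*7/17*109/17)**2 = (-18 - 6104/289)**2 = (-11306/289)**2 = 127825636/83521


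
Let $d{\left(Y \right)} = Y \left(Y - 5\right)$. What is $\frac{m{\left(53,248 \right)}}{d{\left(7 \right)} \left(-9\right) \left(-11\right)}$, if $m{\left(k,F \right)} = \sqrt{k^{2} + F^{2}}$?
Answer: $\frac{\sqrt{64313}}{1386} \approx 0.18297$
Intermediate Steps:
$d{\left(Y \right)} = Y \left(-5 + Y\right)$
$m{\left(k,F \right)} = \sqrt{F^{2} + k^{2}}$
$\frac{m{\left(53,248 \right)}}{d{\left(7 \right)} \left(-9\right) \left(-11\right)} = \frac{\sqrt{248^{2} + 53^{2}}}{7 \left(-5 + 7\right) \left(-9\right) \left(-11\right)} = \frac{\sqrt{61504 + 2809}}{7 \cdot 2 \left(-9\right) \left(-11\right)} = \frac{\sqrt{64313}}{14 \left(-9\right) \left(-11\right)} = \frac{\sqrt{64313}}{\left(-126\right) \left(-11\right)} = \frac{\sqrt{64313}}{1386}$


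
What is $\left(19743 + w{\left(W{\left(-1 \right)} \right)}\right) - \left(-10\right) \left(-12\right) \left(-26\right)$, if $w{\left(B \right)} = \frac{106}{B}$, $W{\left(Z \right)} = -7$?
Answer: $\frac{159935}{7} \approx 22848.0$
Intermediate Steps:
$\left(19743 + w{\left(W{\left(-1 \right)} \right)}\right) - \left(-10\right) \left(-12\right) \left(-26\right) = \left(19743 + \frac{106}{-7}\right) - \left(-10\right) \left(-12\right) \left(-26\right) = \left(19743 + 106 \left(- \frac{1}{7}\right)\right) - 120 \left(-26\right) = \left(19743 - \frac{106}{7}\right) - -3120 = \frac{138095}{7} + 3120 = \frac{159935}{7}$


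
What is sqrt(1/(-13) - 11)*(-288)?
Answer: -3456*I*sqrt(13)/13 ≈ -958.52*I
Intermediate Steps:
sqrt(1/(-13) - 11)*(-288) = sqrt(-1/13 - 11)*(-288) = sqrt(-144/13)*(-288) = (12*I*sqrt(13)/13)*(-288) = -3456*I*sqrt(13)/13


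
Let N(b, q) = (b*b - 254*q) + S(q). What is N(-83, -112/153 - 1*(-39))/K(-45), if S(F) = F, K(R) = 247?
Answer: -427298/37791 ≈ -11.307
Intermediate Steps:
N(b, q) = b² - 253*q (N(b, q) = (b*b - 254*q) + q = (b² - 254*q) + q = b² - 253*q)
N(-83, -112/153 - 1*(-39))/K(-45) = ((-83)² - 253*(-112/153 - 1*(-39)))/247 = (6889 - 253*(-112*1/153 + 39))*(1/247) = (6889 - 253*(-112/153 + 39))*(1/247) = (6889 - 253*5855/153)*(1/247) = (6889 - 1481315/153)*(1/247) = -427298/153*1/247 = -427298/37791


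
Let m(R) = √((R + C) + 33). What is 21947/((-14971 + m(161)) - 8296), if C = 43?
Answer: -510640849/541353052 - 21947*√237/541353052 ≈ -0.94389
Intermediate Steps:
m(R) = √(76 + R) (m(R) = √((R + 43) + 33) = √((43 + R) + 33) = √(76 + R))
21947/((-14971 + m(161)) - 8296) = 21947/((-14971 + √(76 + 161)) - 8296) = 21947/((-14971 + √237) - 8296) = 21947/(-23267 + √237)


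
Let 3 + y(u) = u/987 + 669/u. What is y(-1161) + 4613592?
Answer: 587415769111/127323 ≈ 4.6136e+6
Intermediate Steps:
y(u) = -3 + 669/u + u/987 (y(u) = -3 + (u/987 + 669/u) = -3 + (669/u + u/987) = -3 + 669/u + u/987)
y(-1161) + 4613592 = (-3 + 669/(-1161) + (1/987)*(-1161)) + 4613592 = (-3 + 669*(-1/1161) - 387/329) + 4613592 = (-3 - 223/387 - 387/329) + 4613592 = -605105/127323 + 4613592 = 587415769111/127323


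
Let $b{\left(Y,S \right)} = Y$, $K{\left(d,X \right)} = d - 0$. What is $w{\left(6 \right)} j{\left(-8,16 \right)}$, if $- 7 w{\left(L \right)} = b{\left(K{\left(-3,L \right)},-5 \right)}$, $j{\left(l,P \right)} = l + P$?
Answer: $\frac{24}{7} \approx 3.4286$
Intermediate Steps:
$K{\left(d,X \right)} = d$ ($K{\left(d,X \right)} = d + 0 = d$)
$j{\left(l,P \right)} = P + l$
$w{\left(L \right)} = \frac{3}{7}$ ($w{\left(L \right)} = \left(- \frac{1}{7}\right) \left(-3\right) = \frac{3}{7}$)
$w{\left(6 \right)} j{\left(-8,16 \right)} = \frac{3 \left(16 - 8\right)}{7} = \frac{3}{7} \cdot 8 = \frac{24}{7}$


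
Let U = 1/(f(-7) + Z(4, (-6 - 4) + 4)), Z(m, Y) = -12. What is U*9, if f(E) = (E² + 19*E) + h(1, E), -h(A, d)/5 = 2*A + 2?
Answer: -9/116 ≈ -0.077586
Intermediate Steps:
h(A, d) = -10 - 10*A (h(A, d) = -5*(2*A + 2) = -5*(2 + 2*A) = -10 - 10*A)
f(E) = -20 + E² + 19*E (f(E) = (E² + 19*E) + (-10 - 10*1) = (E² + 19*E) + (-10 - 10) = (E² + 19*E) - 20 = -20 + E² + 19*E)
U = -1/116 (U = 1/((-20 + (-7)² + 19*(-7)) - 12) = 1/((-20 + 49 - 133) - 12) = 1/(-104 - 12) = 1/(-116) = -1/116 ≈ -0.0086207)
U*9 = -1/116*9 = -9/116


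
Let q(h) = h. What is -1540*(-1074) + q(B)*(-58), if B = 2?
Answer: 1653844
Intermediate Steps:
-1540*(-1074) + q(B)*(-58) = -1540*(-1074) + 2*(-58) = 1653960 - 116 = 1653844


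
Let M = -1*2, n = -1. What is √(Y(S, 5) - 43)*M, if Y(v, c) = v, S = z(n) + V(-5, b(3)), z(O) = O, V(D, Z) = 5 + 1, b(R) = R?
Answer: -2*I*√38 ≈ -12.329*I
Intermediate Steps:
V(D, Z) = 6
S = 5 (S = -1 + 6 = 5)
M = -2
√(Y(S, 5) - 43)*M = √(5 - 43)*(-2) = √(-38)*(-2) = (I*√38)*(-2) = -2*I*√38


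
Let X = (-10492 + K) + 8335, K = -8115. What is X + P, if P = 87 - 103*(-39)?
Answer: -6168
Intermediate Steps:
P = 4104 (P = 87 + 4017 = 4104)
X = -10272 (X = (-10492 - 8115) + 8335 = -18607 + 8335 = -10272)
X + P = -10272 + 4104 = -6168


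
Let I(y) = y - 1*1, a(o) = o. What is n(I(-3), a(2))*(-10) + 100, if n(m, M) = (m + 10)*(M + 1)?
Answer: -80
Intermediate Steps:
I(y) = -1 + y (I(y) = y - 1 = -1 + y)
n(m, M) = (1 + M)*(10 + m) (n(m, M) = (10 + m)*(1 + M) = (1 + M)*(10 + m))
n(I(-3), a(2))*(-10) + 100 = (10 + (-1 - 3) + 10*2 + 2*(-1 - 3))*(-10) + 100 = (10 - 4 + 20 + 2*(-4))*(-10) + 100 = (10 - 4 + 20 - 8)*(-10) + 100 = 18*(-10) + 100 = -180 + 100 = -80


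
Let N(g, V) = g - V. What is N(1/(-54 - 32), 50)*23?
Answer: -98923/86 ≈ -1150.3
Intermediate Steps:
N(1/(-54 - 32), 50)*23 = (1/(-54 - 32) - 1*50)*23 = (1/(-86) - 50)*23 = (-1/86 - 50)*23 = -4301/86*23 = -98923/86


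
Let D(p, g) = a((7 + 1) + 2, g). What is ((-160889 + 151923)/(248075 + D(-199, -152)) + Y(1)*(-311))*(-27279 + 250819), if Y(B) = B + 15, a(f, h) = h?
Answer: -275775444381560/247923 ≈ -1.1123e+9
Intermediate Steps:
D(p, g) = g
Y(B) = 15 + B
((-160889 + 151923)/(248075 + D(-199, -152)) + Y(1)*(-311))*(-27279 + 250819) = ((-160889 + 151923)/(248075 - 152) + (15 + 1)*(-311))*(-27279 + 250819) = (-8966/247923 + 16*(-311))*223540 = (-8966*1/247923 - 4976)*223540 = (-8966/247923 - 4976)*223540 = -1233673814/247923*223540 = -275775444381560/247923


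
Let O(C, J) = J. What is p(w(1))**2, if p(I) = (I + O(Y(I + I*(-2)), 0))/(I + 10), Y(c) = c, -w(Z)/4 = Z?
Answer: 4/9 ≈ 0.44444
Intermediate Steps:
w(Z) = -4*Z
p(I) = I/(10 + I) (p(I) = (I + 0)/(I + 10) = I/(10 + I))
p(w(1))**2 = ((-4*1)/(10 - 4*1))**2 = (-4/(10 - 4))**2 = (-4/6)**2 = (-4*1/6)**2 = (-2/3)**2 = 4/9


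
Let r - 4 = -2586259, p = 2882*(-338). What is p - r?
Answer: 1612139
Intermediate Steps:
p = -974116
r = -2586255 (r = 4 - 2586259 = -2586255)
p - r = -974116 - 1*(-2586255) = -974116 + 2586255 = 1612139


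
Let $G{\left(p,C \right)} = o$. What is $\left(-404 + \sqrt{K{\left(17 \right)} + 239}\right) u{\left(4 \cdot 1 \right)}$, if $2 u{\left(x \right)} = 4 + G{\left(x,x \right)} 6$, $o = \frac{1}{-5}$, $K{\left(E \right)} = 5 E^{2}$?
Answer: $- \frac{2828}{5} + \frac{14 \sqrt{421}}{5} \approx -508.15$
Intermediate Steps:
$o = - \frac{1}{5} \approx -0.2$
$G{\left(p,C \right)} = - \frac{1}{5}$
$u{\left(x \right)} = \frac{7}{5}$ ($u{\left(x \right)} = \frac{4 - \frac{6}{5}}{2} = \frac{1}{2} \cdot \frac{14}{5} = \frac{7}{5}$)
$\left(-404 + \sqrt{K{\left(17 \right)} + 239}\right) u{\left(4 \cdot 1 \right)} = \left(-404 + \sqrt{5 \cdot 17^{2} + 239}\right) \frac{7}{5} = \left(-404 + \sqrt{5 \cdot 289 + 239}\right) \frac{7}{5} = \left(-404 + \sqrt{1445 + 239}\right) \frac{7}{5} = \left(-404 + \sqrt{1684}\right) \frac{7}{5} = \left(-404 + 2 \sqrt{421}\right) \frac{7}{5} = - \frac{2828}{5} + \frac{14 \sqrt{421}}{5}$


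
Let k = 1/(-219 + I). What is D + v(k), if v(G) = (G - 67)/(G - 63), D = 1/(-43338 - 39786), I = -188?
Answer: 1133382919/1065732804 ≈ 1.0635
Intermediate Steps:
D = -1/83124 (D = 1/(-83124) = -1/83124 ≈ -1.2030e-5)
k = -1/407 (k = 1/(-219 - 188) = 1/(-407) = -1/407 ≈ -0.0024570)
v(G) = (-67 + G)/(-63 + G)
D + v(k) = -1/83124 + (-67 - 1/407)/(-63 - 1/407) = -1/83124 - 27270/407/(-25642/407) = -1/83124 - 407/25642*(-27270/407) = -1/83124 + 13635/12821 = 1133382919/1065732804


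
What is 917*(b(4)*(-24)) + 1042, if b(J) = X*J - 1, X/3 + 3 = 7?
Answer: -1033334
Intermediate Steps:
X = 12 (X = -9 + 3*7 = -9 + 21 = 12)
b(J) = -1 + 12*J (b(J) = 12*J - 1 = -1 + 12*J)
917*(b(4)*(-24)) + 1042 = 917*((-1 + 12*4)*(-24)) + 1042 = 917*((-1 + 48)*(-24)) + 1042 = 917*(47*(-24)) + 1042 = 917*(-1128) + 1042 = -1034376 + 1042 = -1033334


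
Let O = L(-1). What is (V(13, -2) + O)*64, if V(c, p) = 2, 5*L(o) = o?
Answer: 576/5 ≈ 115.20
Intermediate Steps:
L(o) = o/5
O = -⅕ (O = (⅕)*(-1) = -⅕ ≈ -0.20000)
(V(13, -2) + O)*64 = (2 - ⅕)*64 = (9/5)*64 = 576/5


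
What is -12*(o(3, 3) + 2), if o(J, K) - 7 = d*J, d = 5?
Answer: -288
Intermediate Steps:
o(J, K) = 7 + 5*J
-12*(o(3, 3) + 2) = -12*((7 + 5*3) + 2) = -12*((7 + 15) + 2) = -12*(22 + 2) = -12*24 = -288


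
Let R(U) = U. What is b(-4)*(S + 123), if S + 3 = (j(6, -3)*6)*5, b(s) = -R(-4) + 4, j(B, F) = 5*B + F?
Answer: 7440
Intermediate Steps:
j(B, F) = F + 5*B
b(s) = 8 (b(s) = -1*(-4) + 4 = 4 + 4 = 8)
S = 807 (S = -3 + ((-3 + 5*6)*6)*5 = -3 + ((-3 + 30)*6)*5 = -3 + (27*6)*5 = -3 + 162*5 = -3 + 810 = 807)
b(-4)*(S + 123) = 8*(807 + 123) = 8*930 = 7440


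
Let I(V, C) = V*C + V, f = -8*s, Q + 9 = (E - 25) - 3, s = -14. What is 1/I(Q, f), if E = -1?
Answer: -1/4294 ≈ -0.00023288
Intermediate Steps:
Q = -38 (Q = -9 + ((-1 - 25) - 3) = -9 + (-26 - 3) = -9 - 29 = -38)
f = 112 (f = -8*(-14) = 112)
I(V, C) = V + C*V (I(V, C) = C*V + V = V + C*V)
1/I(Q, f) = 1/(-38*(1 + 112)) = 1/(-38*113) = 1/(-4294) = -1/4294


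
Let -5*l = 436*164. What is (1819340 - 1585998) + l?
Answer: 1095206/5 ≈ 2.1904e+5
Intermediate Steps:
l = -71504/5 (l = -436*164/5 = -⅕*71504 = -71504/5 ≈ -14301.)
(1819340 - 1585998) + l = (1819340 - 1585998) - 71504/5 = 233342 - 71504/5 = 1095206/5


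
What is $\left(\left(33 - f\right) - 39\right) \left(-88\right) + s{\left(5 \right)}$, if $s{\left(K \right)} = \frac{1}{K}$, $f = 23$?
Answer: $\frac{12761}{5} \approx 2552.2$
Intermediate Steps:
$\left(\left(33 - f\right) - 39\right) \left(-88\right) + s{\left(5 \right)} = \left(\left(33 - 23\right) - 39\right) \left(-88\right) + \frac{1}{5} = \left(10 - 39\right) \left(-88\right) + \frac{1}{5} = \left(-29\right) \left(-88\right) + \frac{1}{5} = 2552 + \frac{1}{5} = \frac{12761}{5}$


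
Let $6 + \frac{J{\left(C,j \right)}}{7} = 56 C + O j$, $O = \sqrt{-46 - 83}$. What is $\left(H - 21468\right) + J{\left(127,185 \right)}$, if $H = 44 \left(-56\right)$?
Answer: $25810 + 1295 i \sqrt{129} \approx 25810.0 + 14708.0 i$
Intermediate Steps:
$O = i \sqrt{129}$ ($O = \sqrt{-129} = i \sqrt{129} \approx 11.358 i$)
$J{\left(C,j \right)} = -42 + 392 C + 7 i j \sqrt{129}$ ($J{\left(C,j \right)} = -42 + 7 \left(56 C + i \sqrt{129} j\right) = -42 + 7 \left(56 C + i j \sqrt{129}\right) = -42 + \left(392 C + 7 i j \sqrt{129}\right) = -42 + 392 C + 7 i j \sqrt{129}$)
$H = -2464$
$\left(H - 21468\right) + J{\left(127,185 \right)} = \left(-2464 - 21468\right) + \left(-42 + 392 \cdot 127 + 7 i 185 \sqrt{129}\right) = -23932 + \left(-42 + 49784 + 1295 i \sqrt{129}\right) = -23932 + \left(49742 + 1295 i \sqrt{129}\right) = 25810 + 1295 i \sqrt{129}$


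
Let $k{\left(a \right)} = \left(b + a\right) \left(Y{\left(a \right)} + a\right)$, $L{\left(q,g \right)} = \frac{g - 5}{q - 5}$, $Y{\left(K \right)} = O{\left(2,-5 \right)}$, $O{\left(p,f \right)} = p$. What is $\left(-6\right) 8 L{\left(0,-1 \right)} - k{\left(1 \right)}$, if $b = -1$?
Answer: $- \frac{288}{5} \approx -57.6$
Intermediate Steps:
$Y{\left(K \right)} = 2$
$L{\left(q,g \right)} = \frac{-5 + g}{-5 + q}$
$k{\left(a \right)} = \left(-1 + a\right) \left(2 + a\right)$
$\left(-6\right) 8 L{\left(0,-1 \right)} - k{\left(1 \right)} = \left(-6\right) 8 \frac{-5 - 1}{-5 + 0} - \left(-2 + 1 + 1^{2}\right) = - 48 \frac{1}{-5} \left(-6\right) - \left(-2 + 1 + 1\right) = - 48 \left(\left(- \frac{1}{5}\right) \left(-6\right)\right) - 0 = \left(-48\right) \frac{6}{5} + 0 = - \frac{288}{5} + 0 = - \frac{288}{5}$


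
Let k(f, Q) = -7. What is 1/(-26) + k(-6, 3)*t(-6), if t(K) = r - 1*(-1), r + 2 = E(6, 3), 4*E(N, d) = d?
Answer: 89/52 ≈ 1.7115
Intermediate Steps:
E(N, d) = d/4
r = -5/4 (r = -2 + (¼)*3 = -2 + ¾ = -5/4 ≈ -1.2500)
t(K) = -¼ (t(K) = -5/4 - 1*(-1) = -5/4 + 1 = -¼)
1/(-26) + k(-6, 3)*t(-6) = 1/(-26) - 7*(-¼) = -1/26 + 7/4 = 89/52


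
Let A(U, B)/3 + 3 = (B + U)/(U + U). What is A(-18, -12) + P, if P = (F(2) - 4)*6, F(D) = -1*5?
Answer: -121/2 ≈ -60.500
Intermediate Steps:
A(U, B) = -9 + 3*(B + U)/(2*U) (A(U, B) = -9 + 3*((B + U)/(U + U)) = -9 + 3*((B + U)/((2*U))) = -9 + 3*((B + U)*(1/(2*U))) = -9 + 3*((B + U)/(2*U)) = -9 + 3*(B + U)/(2*U))
F(D) = -5
P = -54 (P = (-5 - 4)*6 = -9*6 = -54)
A(-18, -12) + P = (3/2)*(-12 - 5*(-18))/(-18) - 54 = (3/2)*(-1/18)*(-12 + 90) - 54 = (3/2)*(-1/18)*78 - 54 = -13/2 - 54 = -121/2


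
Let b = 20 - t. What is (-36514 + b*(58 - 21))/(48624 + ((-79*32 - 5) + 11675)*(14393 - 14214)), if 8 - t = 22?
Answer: -17628/842521 ≈ -0.020923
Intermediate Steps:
t = -14 (t = 8 - 1*22 = 8 - 22 = -14)
b = 34 (b = 20 - 1*(-14) = 20 + 14 = 34)
(-36514 + b*(58 - 21))/(48624 + ((-79*32 - 5) + 11675)*(14393 - 14214)) = (-36514 + 34*(58 - 21))/(48624 + ((-79*32 - 5) + 11675)*(14393 - 14214)) = (-36514 + 34*37)/(48624 + ((-2528 - 5) + 11675)*179) = (-36514 + 1258)/(48624 + (-2533 + 11675)*179) = -35256/(48624 + 9142*179) = -35256/(48624 + 1636418) = -35256/1685042 = -35256*1/1685042 = -17628/842521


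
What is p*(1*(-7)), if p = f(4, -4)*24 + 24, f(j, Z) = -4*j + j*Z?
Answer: 5208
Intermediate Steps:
f(j, Z) = -4*j + Z*j
p = -744 (p = (4*(-4 - 4))*24 + 24 = (4*(-8))*24 + 24 = -32*24 + 24 = -768 + 24 = -744)
p*(1*(-7)) = -744*(-7) = 5208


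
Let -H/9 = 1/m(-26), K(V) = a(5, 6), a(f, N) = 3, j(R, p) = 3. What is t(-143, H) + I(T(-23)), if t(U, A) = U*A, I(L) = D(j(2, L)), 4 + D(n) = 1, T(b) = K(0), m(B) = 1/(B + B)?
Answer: -66927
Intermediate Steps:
m(B) = 1/(2*B)
K(V) = 3
T(b) = 3
D(n) = -3 (D(n) = -4 + 1 = -3)
I(L) = -3
H = 468 (H = -9/((½)/(-26)) = -9/((½)*(-1/26)) = -9/(-1/52) = -9*(-52) = 468)
t(U, A) = A*U
t(-143, H) + I(T(-23)) = 468*(-143) - 3 = -66924 - 3 = -66927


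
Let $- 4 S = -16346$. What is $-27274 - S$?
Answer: $- \frac{62721}{2} \approx -31361.0$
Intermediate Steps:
$S = \frac{8173}{2}$ ($S = \left(- \frac{1}{4}\right) \left(-16346\right) = \frac{8173}{2} \approx 4086.5$)
$-27274 - S = -27274 - \frac{8173}{2} = - \frac{62721}{2}$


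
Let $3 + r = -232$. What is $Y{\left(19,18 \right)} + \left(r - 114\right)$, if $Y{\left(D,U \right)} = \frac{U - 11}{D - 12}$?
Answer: $-348$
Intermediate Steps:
$r = -235$ ($r = -3 - 232 = -235$)
$Y{\left(D,U \right)} = \frac{-11 + U}{-12 + D}$
$Y{\left(19,18 \right)} + \left(r - 114\right) = \frac{-11 + 18}{-12 + 19} - 349 = \frac{1}{7} \cdot 7 - 349 = 1 - 349 = -348$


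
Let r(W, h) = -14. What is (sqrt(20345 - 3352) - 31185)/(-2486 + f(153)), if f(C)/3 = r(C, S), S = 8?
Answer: 31185/2528 - sqrt(16993)/2528 ≈ 12.284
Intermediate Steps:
f(C) = -42 (f(C) = 3*(-14) = -42)
(sqrt(20345 - 3352) - 31185)/(-2486 + f(153)) = (sqrt(20345 - 3352) - 31185)/(-2486 - 42) = (sqrt(16993) - 31185)/(-2528) = (-31185 + sqrt(16993))*(-1/2528) = 31185/2528 - sqrt(16993)/2528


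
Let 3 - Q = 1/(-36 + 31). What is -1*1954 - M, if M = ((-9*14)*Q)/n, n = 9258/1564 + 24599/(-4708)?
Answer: -8779415642/6392285 ≈ -1373.4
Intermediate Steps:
Q = 16/5 (Q = 3 - 1/(-36 + 31) = 3 - 1/(-5) = 3 - 1*(-1/5) = 3 + 1/5 = 16/5 ≈ 3.2000)
n = 1278457/1840828 (n = 9258*(1/1564) + 24599*(-1/4708) = 4629/782 - 24599/4708 = 1278457/1840828 ≈ 0.69450)
M = -3711109248/6392285 (M = (-9*14*(16/5))/(1278457/1840828) = -126*16/5*(1840828/1278457) = -2016/5*1840828/1278457 = -3711109248/6392285 ≈ -580.56)
-1*1954 - M = -1*1954 - 1*(-3711109248/6392285) = -1954 + 3711109248/6392285 = -8779415642/6392285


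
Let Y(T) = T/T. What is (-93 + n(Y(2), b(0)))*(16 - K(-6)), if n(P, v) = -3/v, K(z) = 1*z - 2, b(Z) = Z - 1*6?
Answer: -2220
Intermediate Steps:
Y(T) = 1
b(Z) = -6 + Z (b(Z) = Z - 6 = -6 + Z)
K(z) = -2 + z (K(z) = z - 2 = -2 + z)
(-93 + n(Y(2), b(0)))*(16 - K(-6)) = (-93 - 3/(-6 + 0))*(16 - (-2 - 6)) = (-93 - 3/(-6))*(16 - 1*(-8)) = (-93 - 3*(-⅙))*(16 + 8) = (-93 + ½)*24 = -185/2*24 = -2220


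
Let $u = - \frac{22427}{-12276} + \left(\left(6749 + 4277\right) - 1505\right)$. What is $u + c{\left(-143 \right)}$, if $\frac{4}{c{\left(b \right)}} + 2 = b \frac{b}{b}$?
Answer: $\frac{16950773231}{1780020} \approx 9522.8$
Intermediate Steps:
$c{\left(b \right)} = \frac{4}{-2 + b}$ ($c{\left(b \right)} = \frac{4}{-2 + b \frac{b}{b}} = \frac{4}{-2 + b 1} = \frac{4}{-2 + b}$)
$u = \frac{116902223}{12276}$ ($u = \left(-22427\right) \left(- \frac{1}{12276}\right) + \left(11026 - 1505\right) = \frac{22427}{12276} + 9521 = \frac{116902223}{12276} \approx 9522.8$)
$u + c{\left(-143 \right)} = \frac{116902223}{12276} + \frac{4}{-2 - 143} = \frac{116902223}{12276} + \frac{4}{-145} = \frac{116902223}{12276} + 4 \left(- \frac{1}{145}\right) = \frac{116902223}{12276} - \frac{4}{145} = \frac{16950773231}{1780020}$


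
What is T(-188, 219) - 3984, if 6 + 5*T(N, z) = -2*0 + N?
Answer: -20114/5 ≈ -4022.8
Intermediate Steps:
T(N, z) = -6/5 + N/5 (T(N, z) = -6/5 + (-2*0 + N)/5 = -6/5 + (0 + N)/5 = -6/5 + N/5)
T(-188, 219) - 3984 = (-6/5 + (1/5)*(-188)) - 3984 = (-6/5 - 188/5) - 3984 = -194/5 - 3984 = -20114/5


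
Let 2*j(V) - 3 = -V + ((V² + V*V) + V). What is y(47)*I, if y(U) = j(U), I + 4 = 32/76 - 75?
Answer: -6600553/38 ≈ -1.7370e+5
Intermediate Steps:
I = -1493/19 (I = -4 + (32/76 - 75) = -4 + (32*(1/76) - 75) = -4 + (8/19 - 75) = -4 - 1417/19 = -1493/19 ≈ -78.579)
j(V) = 3/2 + V² (j(V) = 3/2 + (-V + ((V² + V*V) + V))/2 = 3/2 + (-V + ((V² + V²) + V))/2 = 3/2 + (-V + (2*V² + V))/2 = 3/2 + (-V + (V + 2*V²))/2 = 3/2 + (2*V²)/2 = 3/2 + V²)
y(U) = 3/2 + U²
y(47)*I = (3/2 + 47²)*(-1493/19) = (3/2 + 2209)*(-1493/19) = (4421/2)*(-1493/19) = -6600553/38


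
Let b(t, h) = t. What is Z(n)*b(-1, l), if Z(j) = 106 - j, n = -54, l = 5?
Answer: -160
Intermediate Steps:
Z(n)*b(-1, l) = (106 - 1*(-54))*(-1) = (106 + 54)*(-1) = 160*(-1) = -160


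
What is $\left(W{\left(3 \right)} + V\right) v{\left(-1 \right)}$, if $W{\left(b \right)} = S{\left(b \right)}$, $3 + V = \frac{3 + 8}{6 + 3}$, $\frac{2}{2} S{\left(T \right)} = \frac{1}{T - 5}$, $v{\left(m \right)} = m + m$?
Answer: $\frac{41}{9} \approx 4.5556$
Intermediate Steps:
$v{\left(m \right)} = 2 m$
$S{\left(T \right)} = \frac{1}{-5 + T}$ ($S{\left(T \right)} = \frac{1}{T - 5} = \frac{1}{-5 + T}$)
$V = - \frac{16}{9}$ ($V = -3 + \frac{3 + 8}{6 + 3} = -3 + \frac{11}{9} = - \frac{16}{9} \approx -1.7778$)
$W{\left(b \right)} = \frac{1}{-5 + b}$
$\left(W{\left(3 \right)} + V\right) v{\left(-1 \right)} = \left(\frac{1}{-5 + 3} - \frac{16}{9}\right) 2 \left(-1\right) = \left(\frac{1}{-2} - \frac{16}{9}\right) \left(-2\right) = \left(- \frac{1}{2} - \frac{16}{9}\right) \left(-2\right) = \left(- \frac{41}{18}\right) \left(-2\right) = \frac{41}{9}$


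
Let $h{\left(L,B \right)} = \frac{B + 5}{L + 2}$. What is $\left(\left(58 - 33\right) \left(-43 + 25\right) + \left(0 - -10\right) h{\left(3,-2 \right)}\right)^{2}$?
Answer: $197136$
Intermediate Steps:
$h{\left(L,B \right)} = \frac{5 + B}{2 + L}$
$\left(\left(58 - 33\right) \left(-43 + 25\right) + \left(0 - -10\right) h{\left(3,-2 \right)}\right)^{2} = \left(\left(58 - 33\right) \left(-43 + 25\right) + \left(0 - -10\right) \frac{5 - 2}{2 + 3}\right)^{2} = \left(25 \left(-18\right) + \left(0 + 10\right) \frac{1}{5} \cdot 3\right)^{2} = \left(-450 + 10 \cdot \frac{1}{5} \cdot 3\right)^{2} = \left(-450 + 10 \cdot \frac{3}{5}\right)^{2} = \left(-450 + 6\right)^{2} = \left(-444\right)^{2} = 197136$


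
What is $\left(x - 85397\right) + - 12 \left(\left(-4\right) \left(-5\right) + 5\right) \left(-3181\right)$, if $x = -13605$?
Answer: $855298$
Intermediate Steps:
$\left(x - 85397\right) + - 12 \left(\left(-4\right) \left(-5\right) + 5\right) \left(-3181\right) = \left(-13605 - 85397\right) + - 12 \left(\left(-4\right) \left(-5\right) + 5\right) \left(-3181\right) = -99002 + - 12 \left(20 + 5\right) \left(-3181\right) = -99002 + \left(-12\right) 25 \left(-3181\right) = -99002 - -954300 = -99002 + 954300 = 855298$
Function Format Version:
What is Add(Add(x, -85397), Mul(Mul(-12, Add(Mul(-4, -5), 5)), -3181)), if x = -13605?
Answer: 855298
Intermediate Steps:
Add(Add(x, -85397), Mul(Mul(-12, Add(Mul(-4, -5), 5)), -3181)) = Add(Add(-13605, -85397), Mul(Mul(-12, Add(Mul(-4, -5), 5)), -3181)) = Add(-99002, Mul(Mul(-12, Add(20, 5)), -3181)) = Add(-99002, Mul(Mul(-12, 25), -3181)) = Add(-99002, Mul(-300, -3181)) = Add(-99002, 954300) = 855298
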